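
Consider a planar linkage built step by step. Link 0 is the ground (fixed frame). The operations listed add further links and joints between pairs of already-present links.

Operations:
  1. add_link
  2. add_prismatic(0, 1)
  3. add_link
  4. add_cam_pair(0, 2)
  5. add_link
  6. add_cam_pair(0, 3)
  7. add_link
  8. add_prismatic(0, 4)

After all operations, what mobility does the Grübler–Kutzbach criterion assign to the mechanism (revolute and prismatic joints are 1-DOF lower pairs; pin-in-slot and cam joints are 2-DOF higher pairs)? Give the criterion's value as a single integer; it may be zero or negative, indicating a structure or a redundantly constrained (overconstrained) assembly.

link 0 = ground. State L|J1|J2 = 1|0|0
+link1  2|0|0
P(0,1) f=1→J1  2|1|0
+link2  3|1|0
C(0,2) f=2→J2  3|1|1
+link3  4|1|1
C(0,3) f=2→J2  4|1|2
+link4  5|1|2
P(0,4) f=1→J1  5|2|2
M = 3(5−1)−2·2−2 = 12−4−2 = 6

M = 6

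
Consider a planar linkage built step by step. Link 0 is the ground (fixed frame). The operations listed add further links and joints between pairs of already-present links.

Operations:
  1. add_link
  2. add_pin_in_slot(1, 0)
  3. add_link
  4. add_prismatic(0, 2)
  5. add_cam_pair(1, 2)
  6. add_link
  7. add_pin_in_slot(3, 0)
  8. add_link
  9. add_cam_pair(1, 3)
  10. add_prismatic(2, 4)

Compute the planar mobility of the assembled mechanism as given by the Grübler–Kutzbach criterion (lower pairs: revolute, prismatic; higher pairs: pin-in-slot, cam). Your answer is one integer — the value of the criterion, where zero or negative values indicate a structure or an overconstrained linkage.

(L,J1,J2)=(1,0,0); link0 fixed
link1: (2,0,0)
PS 1-0 [J2]: (2,0,1)
link2: (3,0,1)
P 0-2 [J1]: (3,1,1)
C 1-2 [J2]: (3,1,2)
link3: (4,1,2)
PS 3-0 [J2]: (4,1,3)
link4: (5,1,3)
C 1-3 [J2]: (5,1,4)
P 2-4 [J1]: (5,2,4)
Grübler: 3·4 − 2·2 − 4 = 4

M = 4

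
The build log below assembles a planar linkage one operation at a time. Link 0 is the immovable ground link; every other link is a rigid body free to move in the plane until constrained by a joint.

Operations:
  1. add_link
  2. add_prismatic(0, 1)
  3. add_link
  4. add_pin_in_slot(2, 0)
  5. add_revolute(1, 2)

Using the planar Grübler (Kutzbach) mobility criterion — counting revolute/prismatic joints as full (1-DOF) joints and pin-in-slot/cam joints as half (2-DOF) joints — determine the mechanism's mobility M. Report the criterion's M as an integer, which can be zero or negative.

M = 1

link 0 = ground. State L|J1|J2 = 1|0|0
+link1  2|0|0
P(0,1) f=1→J1  2|1|0
+link2  3|1|0
PS(2,0) f=2→J2  3|1|1
R(1,2) f=1→J1  3|2|1
M = 3(3−1)−2·2−1 = 6−4−1 = 1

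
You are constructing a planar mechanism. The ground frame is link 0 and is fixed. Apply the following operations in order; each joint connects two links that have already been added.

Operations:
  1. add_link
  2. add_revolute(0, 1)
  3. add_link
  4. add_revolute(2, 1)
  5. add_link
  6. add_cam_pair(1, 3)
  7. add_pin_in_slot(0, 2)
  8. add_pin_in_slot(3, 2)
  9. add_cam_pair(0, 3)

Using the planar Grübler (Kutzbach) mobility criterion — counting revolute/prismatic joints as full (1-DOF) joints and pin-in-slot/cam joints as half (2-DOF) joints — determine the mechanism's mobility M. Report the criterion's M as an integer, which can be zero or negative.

M = 1

link 0 = ground. State L|J1|J2 = 1|0|0
+link1  2|0|0
R(0,1) f=1→J1  2|1|0
+link2  3|1|0
R(2,1) f=1→J1  3|2|0
+link3  4|2|0
C(1,3) f=2→J2  4|2|1
PS(0,2) f=2→J2  4|2|2
PS(3,2) f=2→J2  4|2|3
C(0,3) f=2→J2  4|2|4
M = 3(4−1)−2·2−4 = 9−4−4 = 1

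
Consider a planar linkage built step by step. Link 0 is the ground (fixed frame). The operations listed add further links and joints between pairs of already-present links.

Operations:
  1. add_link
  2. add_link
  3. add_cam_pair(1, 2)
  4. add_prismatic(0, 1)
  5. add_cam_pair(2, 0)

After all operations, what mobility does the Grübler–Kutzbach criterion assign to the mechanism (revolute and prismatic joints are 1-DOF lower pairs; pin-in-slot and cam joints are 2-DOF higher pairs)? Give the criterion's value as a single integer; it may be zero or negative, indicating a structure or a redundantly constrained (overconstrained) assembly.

M = 2

[1;0;0] (link 0 is ground)
L+ [2;0;0]
L+ [3;0;0]
C(1,2)∈J2 [3;0;1]
P(0,1)∈J1 [3;1;1]
C(2,0)∈J2 [3;1;2]
mobility = 6 − 2 − 2 = 2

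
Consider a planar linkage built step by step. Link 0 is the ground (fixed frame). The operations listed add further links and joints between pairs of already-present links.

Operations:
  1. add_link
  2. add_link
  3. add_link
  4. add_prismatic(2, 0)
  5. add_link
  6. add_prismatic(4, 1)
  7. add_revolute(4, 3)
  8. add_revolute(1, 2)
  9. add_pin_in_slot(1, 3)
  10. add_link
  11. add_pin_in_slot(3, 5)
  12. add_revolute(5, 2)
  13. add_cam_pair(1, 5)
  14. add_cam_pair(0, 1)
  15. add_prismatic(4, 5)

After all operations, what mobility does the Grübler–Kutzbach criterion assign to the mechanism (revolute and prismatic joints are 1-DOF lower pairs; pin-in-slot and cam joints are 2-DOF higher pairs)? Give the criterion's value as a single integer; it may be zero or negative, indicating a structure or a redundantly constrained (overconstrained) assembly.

(L,J1,J2)=(1,0,0); link0 fixed
link1: (2,0,0)
link2: (3,0,0)
link3: (4,0,0)
P 2-0 [J1]: (4,1,0)
link4: (5,1,0)
P 4-1 [J1]: (5,2,0)
R 4-3 [J1]: (5,3,0)
R 1-2 [J1]: (5,4,0)
PS 1-3 [J2]: (5,4,1)
link5: (6,4,1)
PS 3-5 [J2]: (6,4,2)
R 5-2 [J1]: (6,5,2)
C 1-5 [J2]: (6,5,3)
C 0-1 [J2]: (6,5,4)
P 4-5 [J1]: (6,6,4)
Grübler: 3·5 − 2·6 − 4 = -1

M = -1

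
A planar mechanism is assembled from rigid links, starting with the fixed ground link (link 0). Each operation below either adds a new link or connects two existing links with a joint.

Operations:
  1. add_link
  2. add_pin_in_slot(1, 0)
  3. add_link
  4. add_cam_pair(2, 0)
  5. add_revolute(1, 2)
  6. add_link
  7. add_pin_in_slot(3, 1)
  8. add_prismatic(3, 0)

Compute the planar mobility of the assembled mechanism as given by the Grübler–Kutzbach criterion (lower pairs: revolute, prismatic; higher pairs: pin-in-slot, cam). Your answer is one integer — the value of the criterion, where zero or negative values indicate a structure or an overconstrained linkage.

[1;0;0] (link 0 is ground)
L+ [2;0;0]
PS(1,0)∈J2 [2;0;1]
L+ [3;0;1]
C(2,0)∈J2 [3;0;2]
R(1,2)∈J1 [3;1;2]
L+ [4;1;2]
PS(3,1)∈J2 [4;1;3]
P(3,0)∈J1 [4;2;3]
mobility = 9 − 4 − 3 = 2

M = 2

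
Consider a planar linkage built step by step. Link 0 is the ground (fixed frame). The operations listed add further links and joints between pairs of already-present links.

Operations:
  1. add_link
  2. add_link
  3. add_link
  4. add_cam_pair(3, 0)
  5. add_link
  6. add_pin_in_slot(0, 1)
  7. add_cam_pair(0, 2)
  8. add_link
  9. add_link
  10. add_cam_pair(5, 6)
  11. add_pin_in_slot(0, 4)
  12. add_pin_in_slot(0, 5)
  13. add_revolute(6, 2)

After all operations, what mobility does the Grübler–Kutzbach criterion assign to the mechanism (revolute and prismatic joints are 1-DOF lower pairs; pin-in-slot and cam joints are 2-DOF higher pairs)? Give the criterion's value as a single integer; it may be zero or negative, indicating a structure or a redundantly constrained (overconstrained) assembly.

[1;0;0] (link 0 is ground)
L+ [2;0;0]
L+ [3;0;0]
L+ [4;0;0]
C(3,0)∈J2 [4;0;1]
L+ [5;0;1]
PS(0,1)∈J2 [5;0;2]
C(0,2)∈J2 [5;0;3]
L+ [6;0;3]
L+ [7;0;3]
C(5,6)∈J2 [7;0;4]
PS(0,4)∈J2 [7;0;5]
PS(0,5)∈J2 [7;0;6]
R(6,2)∈J1 [7;1;6]
mobility = 18 − 2 − 6 = 10

M = 10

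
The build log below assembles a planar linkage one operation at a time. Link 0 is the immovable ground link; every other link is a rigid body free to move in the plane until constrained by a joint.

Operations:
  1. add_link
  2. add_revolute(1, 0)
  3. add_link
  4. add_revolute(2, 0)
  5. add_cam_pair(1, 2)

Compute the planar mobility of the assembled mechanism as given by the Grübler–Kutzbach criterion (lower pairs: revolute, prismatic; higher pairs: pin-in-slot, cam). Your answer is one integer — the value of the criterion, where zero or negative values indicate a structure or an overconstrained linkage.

link 0 = ground. State L|J1|J2 = 1|0|0
+link1  2|0|0
R(1,0) f=1→J1  2|1|0
+link2  3|1|0
R(2,0) f=1→J1  3|2|0
C(1,2) f=2→J2  3|2|1
M = 3(3−1)−2·2−1 = 6−4−1 = 1

M = 1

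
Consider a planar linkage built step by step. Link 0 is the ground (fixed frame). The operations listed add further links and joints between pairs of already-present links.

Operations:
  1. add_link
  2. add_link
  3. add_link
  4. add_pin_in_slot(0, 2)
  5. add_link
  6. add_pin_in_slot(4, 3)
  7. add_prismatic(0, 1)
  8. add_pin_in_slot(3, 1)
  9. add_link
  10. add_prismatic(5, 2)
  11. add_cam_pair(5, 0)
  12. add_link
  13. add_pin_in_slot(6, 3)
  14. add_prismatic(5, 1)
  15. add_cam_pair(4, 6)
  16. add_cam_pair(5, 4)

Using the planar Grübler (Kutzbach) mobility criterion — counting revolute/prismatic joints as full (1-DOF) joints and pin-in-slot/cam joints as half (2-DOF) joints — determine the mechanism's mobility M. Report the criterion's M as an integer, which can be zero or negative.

ground; <1,0,0>
#1 <2,0,0>
#2 <3,0,0>
#3 <4,0,0>
PS:0↔2 J2 <4,0,1>
#4 <5,0,1>
PS:4↔3 J2 <5,0,2>
P:0↔1 J1 <5,1,2>
PS:3↔1 J2 <5,1,3>
#5 <6,1,3>
P:5↔2 J1 <6,2,3>
C:5↔0 J2 <6,2,4>
#6 <7,2,4>
PS:6↔3 J2 <7,2,5>
P:5↔1 J1 <7,3,5>
C:4↔6 J2 <7,3,6>
C:5↔4 J2 <7,3,7>
3×6 − 2×3 − 1×7 = 5

M = 5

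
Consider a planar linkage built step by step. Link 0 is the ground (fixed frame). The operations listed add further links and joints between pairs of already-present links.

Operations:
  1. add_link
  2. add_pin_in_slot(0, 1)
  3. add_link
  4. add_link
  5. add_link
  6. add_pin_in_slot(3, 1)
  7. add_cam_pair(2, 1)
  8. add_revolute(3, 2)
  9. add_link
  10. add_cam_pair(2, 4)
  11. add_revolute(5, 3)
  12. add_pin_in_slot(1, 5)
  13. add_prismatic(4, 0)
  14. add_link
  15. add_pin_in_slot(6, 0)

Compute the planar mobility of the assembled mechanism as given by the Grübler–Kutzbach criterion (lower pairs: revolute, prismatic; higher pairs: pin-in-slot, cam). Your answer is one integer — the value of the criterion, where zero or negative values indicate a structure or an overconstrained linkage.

M = 6

ground; <1,0,0>
#1 <2,0,0>
PS:0↔1 J2 <2,0,1>
#2 <3,0,1>
#3 <4,0,1>
#4 <5,0,1>
PS:3↔1 J2 <5,0,2>
C:2↔1 J2 <5,0,3>
R:3↔2 J1 <5,1,3>
#5 <6,1,3>
C:2↔4 J2 <6,1,4>
R:5↔3 J1 <6,2,4>
PS:1↔5 J2 <6,2,5>
P:4↔0 J1 <6,3,5>
#6 <7,3,5>
PS:6↔0 J2 <7,3,6>
3×6 − 2×3 − 1×6 = 6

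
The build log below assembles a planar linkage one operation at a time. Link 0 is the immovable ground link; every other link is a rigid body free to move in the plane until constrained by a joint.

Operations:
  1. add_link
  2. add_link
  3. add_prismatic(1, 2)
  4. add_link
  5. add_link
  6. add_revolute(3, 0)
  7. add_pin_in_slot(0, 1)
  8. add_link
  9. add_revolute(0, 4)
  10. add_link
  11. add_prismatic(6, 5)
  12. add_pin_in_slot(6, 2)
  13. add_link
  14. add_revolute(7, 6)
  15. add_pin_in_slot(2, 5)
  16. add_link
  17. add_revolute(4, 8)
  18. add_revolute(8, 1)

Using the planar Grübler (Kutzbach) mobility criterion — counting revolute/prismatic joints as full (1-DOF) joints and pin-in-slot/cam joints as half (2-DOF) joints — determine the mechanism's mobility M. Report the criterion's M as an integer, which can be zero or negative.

link 0 = ground. State L|J1|J2 = 1|0|0
+link1  2|0|0
+link2  3|0|0
P(1,2) f=1→J1  3|1|0
+link3  4|1|0
+link4  5|1|0
R(3,0) f=1→J1  5|2|0
PS(0,1) f=2→J2  5|2|1
+link5  6|2|1
R(0,4) f=1→J1  6|3|1
+link6  7|3|1
P(6,5) f=1→J1  7|4|1
PS(6,2) f=2→J2  7|4|2
+link7  8|4|2
R(7,6) f=1→J1  8|5|2
PS(2,5) f=2→J2  8|5|3
+link8  9|5|3
R(4,8) f=1→J1  9|6|3
R(8,1) f=1→J1  9|7|3
M = 3(9−1)−2·7−3 = 24−14−3 = 7

M = 7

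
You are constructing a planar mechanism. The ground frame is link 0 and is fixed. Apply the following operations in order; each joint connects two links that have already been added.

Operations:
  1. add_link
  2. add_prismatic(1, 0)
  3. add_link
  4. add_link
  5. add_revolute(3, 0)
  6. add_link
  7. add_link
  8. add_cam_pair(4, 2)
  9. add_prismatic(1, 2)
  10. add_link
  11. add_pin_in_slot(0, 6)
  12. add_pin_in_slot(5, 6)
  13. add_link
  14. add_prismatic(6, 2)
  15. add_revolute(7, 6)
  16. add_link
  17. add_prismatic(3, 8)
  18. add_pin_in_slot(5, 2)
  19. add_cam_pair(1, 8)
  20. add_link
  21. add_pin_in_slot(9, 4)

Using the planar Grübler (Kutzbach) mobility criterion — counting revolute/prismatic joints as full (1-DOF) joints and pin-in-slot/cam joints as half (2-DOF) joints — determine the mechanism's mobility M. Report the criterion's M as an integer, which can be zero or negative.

link 0 = ground. State L|J1|J2 = 1|0|0
+link1  2|0|0
P(1,0) f=1→J1  2|1|0
+link2  3|1|0
+link3  4|1|0
R(3,0) f=1→J1  4|2|0
+link4  5|2|0
+link5  6|2|0
C(4,2) f=2→J2  6|2|1
P(1,2) f=1→J1  6|3|1
+link6  7|3|1
PS(0,6) f=2→J2  7|3|2
PS(5,6) f=2→J2  7|3|3
+link7  8|3|3
P(6,2) f=1→J1  8|4|3
R(7,6) f=1→J1  8|5|3
+link8  9|5|3
P(3,8) f=1→J1  9|6|3
PS(5,2) f=2→J2  9|6|4
C(1,8) f=2→J2  9|6|5
+link9  10|6|5
PS(9,4) f=2→J2  10|6|6
M = 3(10−1)−2·6−6 = 27−12−6 = 9

M = 9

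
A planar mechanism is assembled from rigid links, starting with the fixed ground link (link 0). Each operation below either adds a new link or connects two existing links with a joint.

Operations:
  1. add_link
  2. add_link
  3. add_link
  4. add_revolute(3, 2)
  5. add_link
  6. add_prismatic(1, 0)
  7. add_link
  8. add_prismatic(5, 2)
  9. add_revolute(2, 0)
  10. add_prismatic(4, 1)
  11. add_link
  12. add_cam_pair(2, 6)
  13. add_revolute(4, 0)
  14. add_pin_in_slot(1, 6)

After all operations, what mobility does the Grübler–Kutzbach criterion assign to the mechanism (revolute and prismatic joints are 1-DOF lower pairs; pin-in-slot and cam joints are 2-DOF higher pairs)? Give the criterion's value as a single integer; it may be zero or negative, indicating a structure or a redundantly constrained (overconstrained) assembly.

M = 4

L=1 J1=0 J2=0
add link → L=2 J1=0 J2=0
add link → L=3 J1=0 J2=0
add link → L=4 J1=0 J2=0
R@3,2 dof=1 J1 → L=4 J1=1 J2=0
add link → L=5 J1=1 J2=0
P@1,0 dof=1 J1 → L=5 J1=2 J2=0
add link → L=6 J1=2 J2=0
P@5,2 dof=1 J1 → L=6 J1=3 J2=0
R@2,0 dof=1 J1 → L=6 J1=4 J2=0
P@4,1 dof=1 J1 → L=6 J1=5 J2=0
add link → L=7 J1=5 J2=0
C@2,6 dof=2 J2 → L=7 J1=5 J2=1
R@4,0 dof=1 J1 → L=7 J1=6 J2=1
PS@1,6 dof=2 J2 → L=7 J1=6 J2=2
M=3(L−1)−2J1−J2=3·6−2·6−2=4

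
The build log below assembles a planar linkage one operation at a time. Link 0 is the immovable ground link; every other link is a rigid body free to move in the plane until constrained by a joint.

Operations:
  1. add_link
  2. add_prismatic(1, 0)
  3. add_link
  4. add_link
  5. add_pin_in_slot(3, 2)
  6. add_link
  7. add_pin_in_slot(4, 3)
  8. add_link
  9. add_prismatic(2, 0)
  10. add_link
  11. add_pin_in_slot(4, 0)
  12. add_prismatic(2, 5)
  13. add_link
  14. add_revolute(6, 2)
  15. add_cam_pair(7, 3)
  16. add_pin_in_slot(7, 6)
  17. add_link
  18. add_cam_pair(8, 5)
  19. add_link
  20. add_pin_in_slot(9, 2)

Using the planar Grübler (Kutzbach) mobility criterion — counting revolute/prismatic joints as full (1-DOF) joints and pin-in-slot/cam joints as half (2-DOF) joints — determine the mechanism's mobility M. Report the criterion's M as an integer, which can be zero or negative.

L=1 J1=0 J2=0
add link → L=2 J1=0 J2=0
P@1,0 dof=1 J1 → L=2 J1=1 J2=0
add link → L=3 J1=1 J2=0
add link → L=4 J1=1 J2=0
PS@3,2 dof=2 J2 → L=4 J1=1 J2=1
add link → L=5 J1=1 J2=1
PS@4,3 dof=2 J2 → L=5 J1=1 J2=2
add link → L=6 J1=1 J2=2
P@2,0 dof=1 J1 → L=6 J1=2 J2=2
add link → L=7 J1=2 J2=2
PS@4,0 dof=2 J2 → L=7 J1=2 J2=3
P@2,5 dof=1 J1 → L=7 J1=3 J2=3
add link → L=8 J1=3 J2=3
R@6,2 dof=1 J1 → L=8 J1=4 J2=3
C@7,3 dof=2 J2 → L=8 J1=4 J2=4
PS@7,6 dof=2 J2 → L=8 J1=4 J2=5
add link → L=9 J1=4 J2=5
C@8,5 dof=2 J2 → L=9 J1=4 J2=6
add link → L=10 J1=4 J2=6
PS@9,2 dof=2 J2 → L=10 J1=4 J2=7
M=3(L−1)−2J1−J2=3·9−2·4−7=12

M = 12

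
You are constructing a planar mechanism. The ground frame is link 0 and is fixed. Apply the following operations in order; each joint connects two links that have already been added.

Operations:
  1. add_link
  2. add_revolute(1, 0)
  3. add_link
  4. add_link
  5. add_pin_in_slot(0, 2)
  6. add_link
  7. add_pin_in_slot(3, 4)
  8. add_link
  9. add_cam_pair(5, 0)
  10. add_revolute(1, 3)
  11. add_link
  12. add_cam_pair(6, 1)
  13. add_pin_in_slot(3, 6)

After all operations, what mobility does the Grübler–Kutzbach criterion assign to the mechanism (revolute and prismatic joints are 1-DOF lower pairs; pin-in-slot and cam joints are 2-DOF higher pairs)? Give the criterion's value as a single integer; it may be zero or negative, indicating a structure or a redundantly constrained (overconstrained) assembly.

M = 9

[1;0;0] (link 0 is ground)
L+ [2;0;0]
R(1,0)∈J1 [2;1;0]
L+ [3;1;0]
L+ [4;1;0]
PS(0,2)∈J2 [4;1;1]
L+ [5;1;1]
PS(3,4)∈J2 [5;1;2]
L+ [6;1;2]
C(5,0)∈J2 [6;1;3]
R(1,3)∈J1 [6;2;3]
L+ [7;2;3]
C(6,1)∈J2 [7;2;4]
PS(3,6)∈J2 [7;2;5]
mobility = 18 − 4 − 5 = 9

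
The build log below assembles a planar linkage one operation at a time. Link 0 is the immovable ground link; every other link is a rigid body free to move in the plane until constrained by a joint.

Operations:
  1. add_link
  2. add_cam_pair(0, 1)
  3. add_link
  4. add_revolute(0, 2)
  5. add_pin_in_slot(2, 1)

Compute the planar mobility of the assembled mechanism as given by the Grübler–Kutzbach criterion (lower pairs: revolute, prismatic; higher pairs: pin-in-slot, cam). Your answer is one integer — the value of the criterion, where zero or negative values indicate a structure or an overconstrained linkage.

link 0 = ground. State L|J1|J2 = 1|0|0
+link1  2|0|0
C(0,1) f=2→J2  2|0|1
+link2  3|0|1
R(0,2) f=1→J1  3|1|1
PS(2,1) f=2→J2  3|1|2
M = 3(3−1)−2·1−2 = 6−2−2 = 2

M = 2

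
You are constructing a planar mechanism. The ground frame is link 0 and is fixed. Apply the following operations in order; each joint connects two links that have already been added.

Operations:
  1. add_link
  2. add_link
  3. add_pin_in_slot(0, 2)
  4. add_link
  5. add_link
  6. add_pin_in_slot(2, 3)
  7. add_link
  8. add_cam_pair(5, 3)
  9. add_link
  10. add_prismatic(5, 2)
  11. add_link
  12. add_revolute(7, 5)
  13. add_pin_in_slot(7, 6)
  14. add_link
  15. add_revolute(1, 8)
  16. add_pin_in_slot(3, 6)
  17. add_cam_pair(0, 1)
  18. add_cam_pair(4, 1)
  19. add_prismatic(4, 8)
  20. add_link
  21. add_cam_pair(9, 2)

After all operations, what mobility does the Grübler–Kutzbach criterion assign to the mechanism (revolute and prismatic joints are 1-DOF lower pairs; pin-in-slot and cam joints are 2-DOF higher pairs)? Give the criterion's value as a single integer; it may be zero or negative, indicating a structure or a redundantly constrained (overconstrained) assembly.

[1;0;0] (link 0 is ground)
L+ [2;0;0]
L+ [3;0;0]
PS(0,2)∈J2 [3;0;1]
L+ [4;0;1]
L+ [5;0;1]
PS(2,3)∈J2 [5;0;2]
L+ [6;0;2]
C(5,3)∈J2 [6;0;3]
L+ [7;0;3]
P(5,2)∈J1 [7;1;3]
L+ [8;1;3]
R(7,5)∈J1 [8;2;3]
PS(7,6)∈J2 [8;2;4]
L+ [9;2;4]
R(1,8)∈J1 [9;3;4]
PS(3,6)∈J2 [9;3;5]
C(0,1)∈J2 [9;3;6]
C(4,1)∈J2 [9;3;7]
P(4,8)∈J1 [9;4;7]
L+ [10;4;7]
C(9,2)∈J2 [10;4;8]
mobility = 27 − 8 − 8 = 11

M = 11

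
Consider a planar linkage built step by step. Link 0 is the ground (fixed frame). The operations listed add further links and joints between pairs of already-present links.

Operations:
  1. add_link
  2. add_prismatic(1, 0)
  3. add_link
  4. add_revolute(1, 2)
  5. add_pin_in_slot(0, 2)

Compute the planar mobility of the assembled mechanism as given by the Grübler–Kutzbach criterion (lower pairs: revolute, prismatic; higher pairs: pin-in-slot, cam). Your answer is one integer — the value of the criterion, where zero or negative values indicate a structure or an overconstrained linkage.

L=1 J1=0 J2=0
add link → L=2 J1=0 J2=0
P@1,0 dof=1 J1 → L=2 J1=1 J2=0
add link → L=3 J1=1 J2=0
R@1,2 dof=1 J1 → L=3 J1=2 J2=0
PS@0,2 dof=2 J2 → L=3 J1=2 J2=1
M=3(L−1)−2J1−J2=3·2−2·2−1=1

M = 1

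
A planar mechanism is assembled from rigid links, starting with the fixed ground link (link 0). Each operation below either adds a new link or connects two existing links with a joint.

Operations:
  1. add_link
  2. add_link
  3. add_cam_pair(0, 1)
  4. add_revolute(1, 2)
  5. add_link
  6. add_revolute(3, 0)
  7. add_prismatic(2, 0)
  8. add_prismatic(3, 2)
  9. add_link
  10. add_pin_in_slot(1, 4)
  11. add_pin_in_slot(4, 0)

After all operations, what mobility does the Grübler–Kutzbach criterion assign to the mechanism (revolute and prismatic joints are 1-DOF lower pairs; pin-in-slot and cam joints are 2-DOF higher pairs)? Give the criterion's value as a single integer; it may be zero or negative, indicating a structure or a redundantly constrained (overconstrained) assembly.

M = 1

[1;0;0] (link 0 is ground)
L+ [2;0;0]
L+ [3;0;0]
C(0,1)∈J2 [3;0;1]
R(1,2)∈J1 [3;1;1]
L+ [4;1;1]
R(3,0)∈J1 [4;2;1]
P(2,0)∈J1 [4;3;1]
P(3,2)∈J1 [4;4;1]
L+ [5;4;1]
PS(1,4)∈J2 [5;4;2]
PS(4,0)∈J2 [5;4;3]
mobility = 12 − 8 − 3 = 1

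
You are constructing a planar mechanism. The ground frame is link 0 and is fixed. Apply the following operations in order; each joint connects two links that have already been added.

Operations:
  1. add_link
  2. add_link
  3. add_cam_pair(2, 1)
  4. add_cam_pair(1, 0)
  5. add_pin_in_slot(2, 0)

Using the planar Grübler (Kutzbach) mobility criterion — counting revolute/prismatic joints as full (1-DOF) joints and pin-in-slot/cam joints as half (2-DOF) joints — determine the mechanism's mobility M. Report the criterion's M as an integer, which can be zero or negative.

(L,J1,J2)=(1,0,0); link0 fixed
link1: (2,0,0)
link2: (3,0,0)
C 2-1 [J2]: (3,0,1)
C 1-0 [J2]: (3,0,2)
PS 2-0 [J2]: (3,0,3)
Grübler: 3·2 − 2·0 − 3 = 3

M = 3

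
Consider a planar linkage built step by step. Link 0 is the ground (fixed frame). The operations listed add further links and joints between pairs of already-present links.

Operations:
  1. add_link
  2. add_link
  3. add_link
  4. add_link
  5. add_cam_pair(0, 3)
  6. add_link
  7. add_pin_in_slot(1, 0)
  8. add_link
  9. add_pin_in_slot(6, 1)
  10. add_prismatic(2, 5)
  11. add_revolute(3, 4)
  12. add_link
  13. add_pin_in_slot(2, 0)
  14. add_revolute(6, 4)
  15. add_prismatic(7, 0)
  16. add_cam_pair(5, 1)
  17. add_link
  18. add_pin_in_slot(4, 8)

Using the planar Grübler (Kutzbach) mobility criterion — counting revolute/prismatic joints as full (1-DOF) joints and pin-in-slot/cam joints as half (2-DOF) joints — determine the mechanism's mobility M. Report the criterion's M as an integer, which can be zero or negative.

M = 10

link 0 = ground. State L|J1|J2 = 1|0|0
+link1  2|0|0
+link2  3|0|0
+link3  4|0|0
+link4  5|0|0
C(0,3) f=2→J2  5|0|1
+link5  6|0|1
PS(1,0) f=2→J2  6|0|2
+link6  7|0|2
PS(6,1) f=2→J2  7|0|3
P(2,5) f=1→J1  7|1|3
R(3,4) f=1→J1  7|2|3
+link7  8|2|3
PS(2,0) f=2→J2  8|2|4
R(6,4) f=1→J1  8|3|4
P(7,0) f=1→J1  8|4|4
C(5,1) f=2→J2  8|4|5
+link8  9|4|5
PS(4,8) f=2→J2  9|4|6
M = 3(9−1)−2·4−6 = 24−8−6 = 10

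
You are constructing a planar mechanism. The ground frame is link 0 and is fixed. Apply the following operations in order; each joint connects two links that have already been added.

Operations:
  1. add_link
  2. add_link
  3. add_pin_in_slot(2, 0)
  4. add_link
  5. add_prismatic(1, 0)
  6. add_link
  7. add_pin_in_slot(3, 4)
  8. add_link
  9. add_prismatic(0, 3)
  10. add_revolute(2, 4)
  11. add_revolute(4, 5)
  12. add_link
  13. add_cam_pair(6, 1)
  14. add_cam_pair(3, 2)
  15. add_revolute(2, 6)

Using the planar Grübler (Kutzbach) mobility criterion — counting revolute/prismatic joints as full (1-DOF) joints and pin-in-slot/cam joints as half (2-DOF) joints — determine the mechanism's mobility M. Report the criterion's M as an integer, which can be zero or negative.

ground; <1,0,0>
#1 <2,0,0>
#2 <3,0,0>
PS:2↔0 J2 <3,0,1>
#3 <4,0,1>
P:1↔0 J1 <4,1,1>
#4 <5,1,1>
PS:3↔4 J2 <5,1,2>
#5 <6,1,2>
P:0↔3 J1 <6,2,2>
R:2↔4 J1 <6,3,2>
R:4↔5 J1 <6,4,2>
#6 <7,4,2>
C:6↔1 J2 <7,4,3>
C:3↔2 J2 <7,4,4>
R:2↔6 J1 <7,5,4>
3×6 − 2×5 − 1×4 = 4

M = 4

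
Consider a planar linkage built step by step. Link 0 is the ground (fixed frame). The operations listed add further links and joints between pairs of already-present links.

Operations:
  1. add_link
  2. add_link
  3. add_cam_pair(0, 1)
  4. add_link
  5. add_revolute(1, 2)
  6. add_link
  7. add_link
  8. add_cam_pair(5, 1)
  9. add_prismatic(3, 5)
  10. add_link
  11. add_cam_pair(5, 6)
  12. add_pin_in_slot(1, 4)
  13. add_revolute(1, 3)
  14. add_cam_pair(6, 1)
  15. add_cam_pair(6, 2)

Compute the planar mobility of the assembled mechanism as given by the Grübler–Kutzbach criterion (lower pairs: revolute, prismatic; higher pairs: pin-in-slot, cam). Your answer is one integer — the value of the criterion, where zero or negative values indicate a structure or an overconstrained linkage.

M = 6

L=1 J1=0 J2=0
add link → L=2 J1=0 J2=0
add link → L=3 J1=0 J2=0
C@0,1 dof=2 J2 → L=3 J1=0 J2=1
add link → L=4 J1=0 J2=1
R@1,2 dof=1 J1 → L=4 J1=1 J2=1
add link → L=5 J1=1 J2=1
add link → L=6 J1=1 J2=1
C@5,1 dof=2 J2 → L=6 J1=1 J2=2
P@3,5 dof=1 J1 → L=6 J1=2 J2=2
add link → L=7 J1=2 J2=2
C@5,6 dof=2 J2 → L=7 J1=2 J2=3
PS@1,4 dof=2 J2 → L=7 J1=2 J2=4
R@1,3 dof=1 J1 → L=7 J1=3 J2=4
C@6,1 dof=2 J2 → L=7 J1=3 J2=5
C@6,2 dof=2 J2 → L=7 J1=3 J2=6
M=3(L−1)−2J1−J2=3·6−2·3−6=6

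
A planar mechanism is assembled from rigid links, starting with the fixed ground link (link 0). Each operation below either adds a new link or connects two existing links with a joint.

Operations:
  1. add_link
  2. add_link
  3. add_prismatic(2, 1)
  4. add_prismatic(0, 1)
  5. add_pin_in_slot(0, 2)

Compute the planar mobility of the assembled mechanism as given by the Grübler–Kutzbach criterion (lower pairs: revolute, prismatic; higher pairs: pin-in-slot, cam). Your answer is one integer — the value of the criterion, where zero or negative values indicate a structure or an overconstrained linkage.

M = 1

(L,J1,J2)=(1,0,0); link0 fixed
link1: (2,0,0)
link2: (3,0,0)
P 2-1 [J1]: (3,1,0)
P 0-1 [J1]: (3,2,0)
PS 0-2 [J2]: (3,2,1)
Grübler: 3·2 − 2·2 − 1 = 1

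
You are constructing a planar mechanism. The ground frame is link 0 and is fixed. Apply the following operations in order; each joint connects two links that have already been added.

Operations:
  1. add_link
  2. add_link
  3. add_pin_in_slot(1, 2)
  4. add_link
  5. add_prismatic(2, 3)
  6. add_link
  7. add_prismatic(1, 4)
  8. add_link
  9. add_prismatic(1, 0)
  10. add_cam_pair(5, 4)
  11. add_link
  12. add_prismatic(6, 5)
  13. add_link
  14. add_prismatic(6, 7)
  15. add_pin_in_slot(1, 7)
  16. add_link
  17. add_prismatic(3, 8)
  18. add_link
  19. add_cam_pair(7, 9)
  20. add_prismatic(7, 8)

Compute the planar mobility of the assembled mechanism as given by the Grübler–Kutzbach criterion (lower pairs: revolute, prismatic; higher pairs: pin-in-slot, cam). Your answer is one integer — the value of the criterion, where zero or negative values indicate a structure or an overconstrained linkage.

ground; <1,0,0>
#1 <2,0,0>
#2 <3,0,0>
PS:1↔2 J2 <3,0,1>
#3 <4,0,1>
P:2↔3 J1 <4,1,1>
#4 <5,1,1>
P:1↔4 J1 <5,2,1>
#5 <6,2,1>
P:1↔0 J1 <6,3,1>
C:5↔4 J2 <6,3,2>
#6 <7,3,2>
P:6↔5 J1 <7,4,2>
#7 <8,4,2>
P:6↔7 J1 <8,5,2>
PS:1↔7 J2 <8,5,3>
#8 <9,5,3>
P:3↔8 J1 <9,6,3>
#9 <10,6,3>
C:7↔9 J2 <10,6,4>
P:7↔8 J1 <10,7,4>
3×9 − 2×7 − 1×4 = 9

M = 9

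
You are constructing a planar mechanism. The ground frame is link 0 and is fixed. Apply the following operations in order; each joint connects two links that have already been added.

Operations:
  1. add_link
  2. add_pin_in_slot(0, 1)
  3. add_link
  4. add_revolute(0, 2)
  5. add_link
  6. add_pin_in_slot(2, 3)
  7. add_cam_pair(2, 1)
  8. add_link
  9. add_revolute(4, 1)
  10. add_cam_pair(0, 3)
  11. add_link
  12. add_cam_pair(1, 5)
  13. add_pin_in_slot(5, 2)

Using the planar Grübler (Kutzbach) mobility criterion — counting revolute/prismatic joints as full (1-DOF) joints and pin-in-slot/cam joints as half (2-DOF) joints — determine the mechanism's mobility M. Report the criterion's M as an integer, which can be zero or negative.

M = 5

link 0 = ground. State L|J1|J2 = 1|0|0
+link1  2|0|0
PS(0,1) f=2→J2  2|0|1
+link2  3|0|1
R(0,2) f=1→J1  3|1|1
+link3  4|1|1
PS(2,3) f=2→J2  4|1|2
C(2,1) f=2→J2  4|1|3
+link4  5|1|3
R(4,1) f=1→J1  5|2|3
C(0,3) f=2→J2  5|2|4
+link5  6|2|4
C(1,5) f=2→J2  6|2|5
PS(5,2) f=2→J2  6|2|6
M = 3(6−1)−2·2−6 = 15−4−6 = 5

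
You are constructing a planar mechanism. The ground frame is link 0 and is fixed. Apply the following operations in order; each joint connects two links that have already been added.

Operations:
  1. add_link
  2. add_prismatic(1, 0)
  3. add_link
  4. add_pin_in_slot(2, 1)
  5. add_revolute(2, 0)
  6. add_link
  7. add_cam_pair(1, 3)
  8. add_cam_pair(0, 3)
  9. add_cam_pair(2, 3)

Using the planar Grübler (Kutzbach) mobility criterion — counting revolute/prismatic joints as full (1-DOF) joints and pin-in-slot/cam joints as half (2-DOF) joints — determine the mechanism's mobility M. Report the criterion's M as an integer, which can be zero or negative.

[1;0;0] (link 0 is ground)
L+ [2;0;0]
P(1,0)∈J1 [2;1;0]
L+ [3;1;0]
PS(2,1)∈J2 [3;1;1]
R(2,0)∈J1 [3;2;1]
L+ [4;2;1]
C(1,3)∈J2 [4;2;2]
C(0,3)∈J2 [4;2;3]
C(2,3)∈J2 [4;2;4]
mobility = 9 − 4 − 4 = 1

M = 1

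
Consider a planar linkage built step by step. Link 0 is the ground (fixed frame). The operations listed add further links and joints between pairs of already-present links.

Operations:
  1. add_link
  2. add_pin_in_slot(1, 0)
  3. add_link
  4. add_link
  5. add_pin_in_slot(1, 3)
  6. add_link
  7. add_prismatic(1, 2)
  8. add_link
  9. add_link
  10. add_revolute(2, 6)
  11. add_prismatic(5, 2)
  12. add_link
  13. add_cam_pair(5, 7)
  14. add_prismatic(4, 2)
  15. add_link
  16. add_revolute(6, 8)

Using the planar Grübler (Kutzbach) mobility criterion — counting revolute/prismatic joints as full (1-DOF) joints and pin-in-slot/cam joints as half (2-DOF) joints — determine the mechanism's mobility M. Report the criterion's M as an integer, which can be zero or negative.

M = 11

ground; <1,0,0>
#1 <2,0,0>
PS:1↔0 J2 <2,0,1>
#2 <3,0,1>
#3 <4,0,1>
PS:1↔3 J2 <4,0,2>
#4 <5,0,2>
P:1↔2 J1 <5,1,2>
#5 <6,1,2>
#6 <7,1,2>
R:2↔6 J1 <7,2,2>
P:5↔2 J1 <7,3,2>
#7 <8,3,2>
C:5↔7 J2 <8,3,3>
P:4↔2 J1 <8,4,3>
#8 <9,4,3>
R:6↔8 J1 <9,5,3>
3×8 − 2×5 − 1×3 = 11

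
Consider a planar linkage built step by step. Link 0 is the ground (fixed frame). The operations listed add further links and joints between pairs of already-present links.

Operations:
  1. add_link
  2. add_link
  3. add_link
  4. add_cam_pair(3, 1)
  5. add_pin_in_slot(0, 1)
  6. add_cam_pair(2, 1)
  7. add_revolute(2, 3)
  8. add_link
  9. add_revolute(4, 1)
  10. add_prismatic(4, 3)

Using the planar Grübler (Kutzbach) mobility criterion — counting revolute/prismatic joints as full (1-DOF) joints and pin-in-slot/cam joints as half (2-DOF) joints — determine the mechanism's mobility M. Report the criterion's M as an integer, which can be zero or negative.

M = 3

L=1 J1=0 J2=0
add link → L=2 J1=0 J2=0
add link → L=3 J1=0 J2=0
add link → L=4 J1=0 J2=0
C@3,1 dof=2 J2 → L=4 J1=0 J2=1
PS@0,1 dof=2 J2 → L=4 J1=0 J2=2
C@2,1 dof=2 J2 → L=4 J1=0 J2=3
R@2,3 dof=1 J1 → L=4 J1=1 J2=3
add link → L=5 J1=1 J2=3
R@4,1 dof=1 J1 → L=5 J1=2 J2=3
P@4,3 dof=1 J1 → L=5 J1=3 J2=3
M=3(L−1)−2J1−J2=3·4−2·3−3=3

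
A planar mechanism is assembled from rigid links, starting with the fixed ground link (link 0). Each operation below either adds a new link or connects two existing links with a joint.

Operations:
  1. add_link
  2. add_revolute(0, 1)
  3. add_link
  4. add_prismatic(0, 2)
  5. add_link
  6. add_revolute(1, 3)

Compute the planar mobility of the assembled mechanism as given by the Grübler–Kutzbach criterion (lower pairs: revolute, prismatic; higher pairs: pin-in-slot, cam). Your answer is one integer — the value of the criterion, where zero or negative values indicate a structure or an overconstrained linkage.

[1;0;0] (link 0 is ground)
L+ [2;0;0]
R(0,1)∈J1 [2;1;0]
L+ [3;1;0]
P(0,2)∈J1 [3;2;0]
L+ [4;2;0]
R(1,3)∈J1 [4;3;0]
mobility = 9 − 6 − 0 = 3

M = 3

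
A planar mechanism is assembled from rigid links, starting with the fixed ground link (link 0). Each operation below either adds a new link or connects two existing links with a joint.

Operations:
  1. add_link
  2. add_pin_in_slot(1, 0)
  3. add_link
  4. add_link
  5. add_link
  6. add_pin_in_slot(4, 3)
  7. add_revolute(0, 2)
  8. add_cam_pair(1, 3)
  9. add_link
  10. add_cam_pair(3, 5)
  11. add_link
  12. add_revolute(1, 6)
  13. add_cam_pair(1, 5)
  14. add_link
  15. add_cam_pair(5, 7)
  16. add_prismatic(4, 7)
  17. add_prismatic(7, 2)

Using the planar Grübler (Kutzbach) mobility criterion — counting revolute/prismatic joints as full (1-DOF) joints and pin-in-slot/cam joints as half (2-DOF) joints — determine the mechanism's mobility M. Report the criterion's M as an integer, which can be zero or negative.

[1;0;0] (link 0 is ground)
L+ [2;0;0]
PS(1,0)∈J2 [2;0;1]
L+ [3;0;1]
L+ [4;0;1]
L+ [5;0;1]
PS(4,3)∈J2 [5;0;2]
R(0,2)∈J1 [5;1;2]
C(1,3)∈J2 [5;1;3]
L+ [6;1;3]
C(3,5)∈J2 [6;1;4]
L+ [7;1;4]
R(1,6)∈J1 [7;2;4]
C(1,5)∈J2 [7;2;5]
L+ [8;2;5]
C(5,7)∈J2 [8;2;6]
P(4,7)∈J1 [8;3;6]
P(7,2)∈J1 [8;4;6]
mobility = 21 − 8 − 6 = 7

M = 7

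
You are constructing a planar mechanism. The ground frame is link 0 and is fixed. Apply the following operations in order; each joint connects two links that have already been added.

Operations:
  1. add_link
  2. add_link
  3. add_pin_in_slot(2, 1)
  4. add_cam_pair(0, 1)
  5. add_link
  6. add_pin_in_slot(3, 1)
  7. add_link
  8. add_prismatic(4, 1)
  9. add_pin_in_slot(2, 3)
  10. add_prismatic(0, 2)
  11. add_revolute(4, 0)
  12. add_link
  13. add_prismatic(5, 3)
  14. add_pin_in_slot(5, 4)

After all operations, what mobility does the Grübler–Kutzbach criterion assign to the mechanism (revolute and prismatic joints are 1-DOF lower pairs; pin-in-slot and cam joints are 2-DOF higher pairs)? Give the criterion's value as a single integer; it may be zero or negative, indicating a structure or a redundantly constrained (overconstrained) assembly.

(L,J1,J2)=(1,0,0); link0 fixed
link1: (2,0,0)
link2: (3,0,0)
PS 2-1 [J2]: (3,0,1)
C 0-1 [J2]: (3,0,2)
link3: (4,0,2)
PS 3-1 [J2]: (4,0,3)
link4: (5,0,3)
P 4-1 [J1]: (5,1,3)
PS 2-3 [J2]: (5,1,4)
P 0-2 [J1]: (5,2,4)
R 4-0 [J1]: (5,3,4)
link5: (6,3,4)
P 5-3 [J1]: (6,4,4)
PS 5-4 [J2]: (6,4,5)
Grübler: 3·5 − 2·4 − 5 = 2

M = 2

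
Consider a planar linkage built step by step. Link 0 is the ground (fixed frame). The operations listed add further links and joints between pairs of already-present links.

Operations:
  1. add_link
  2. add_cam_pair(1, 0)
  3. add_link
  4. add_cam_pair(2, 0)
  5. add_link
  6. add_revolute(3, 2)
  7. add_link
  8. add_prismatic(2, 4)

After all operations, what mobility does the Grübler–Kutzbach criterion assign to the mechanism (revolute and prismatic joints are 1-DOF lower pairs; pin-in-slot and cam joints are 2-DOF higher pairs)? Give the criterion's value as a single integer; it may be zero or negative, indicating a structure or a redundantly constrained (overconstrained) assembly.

M = 6

[1;0;0] (link 0 is ground)
L+ [2;0;0]
C(1,0)∈J2 [2;0;1]
L+ [3;0;1]
C(2,0)∈J2 [3;0;2]
L+ [4;0;2]
R(3,2)∈J1 [4;1;2]
L+ [5;1;2]
P(2,4)∈J1 [5;2;2]
mobility = 12 − 4 − 2 = 6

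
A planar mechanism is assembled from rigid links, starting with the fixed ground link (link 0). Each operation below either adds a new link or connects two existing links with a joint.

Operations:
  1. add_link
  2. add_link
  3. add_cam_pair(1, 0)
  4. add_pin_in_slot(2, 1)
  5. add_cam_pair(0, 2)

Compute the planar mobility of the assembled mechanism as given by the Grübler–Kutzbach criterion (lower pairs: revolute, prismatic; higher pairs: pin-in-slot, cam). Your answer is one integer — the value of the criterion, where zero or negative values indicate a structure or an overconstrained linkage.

(L,J1,J2)=(1,0,0); link0 fixed
link1: (2,0,0)
link2: (3,0,0)
C 1-0 [J2]: (3,0,1)
PS 2-1 [J2]: (3,0,2)
C 0-2 [J2]: (3,0,3)
Grübler: 3·2 − 2·0 − 3 = 3

M = 3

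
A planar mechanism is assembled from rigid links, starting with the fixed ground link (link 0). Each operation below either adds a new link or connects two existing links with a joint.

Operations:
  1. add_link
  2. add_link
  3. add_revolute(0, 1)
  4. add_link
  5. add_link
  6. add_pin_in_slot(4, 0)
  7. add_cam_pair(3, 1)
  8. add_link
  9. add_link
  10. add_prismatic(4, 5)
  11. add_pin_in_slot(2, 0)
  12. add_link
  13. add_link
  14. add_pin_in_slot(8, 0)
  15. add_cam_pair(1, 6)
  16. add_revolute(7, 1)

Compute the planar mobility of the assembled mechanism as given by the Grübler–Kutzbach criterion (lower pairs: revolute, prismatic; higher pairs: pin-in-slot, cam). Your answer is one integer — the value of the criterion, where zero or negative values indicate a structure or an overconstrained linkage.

M = 13

[1;0;0] (link 0 is ground)
L+ [2;0;0]
L+ [3;0;0]
R(0,1)∈J1 [3;1;0]
L+ [4;1;0]
L+ [5;1;0]
PS(4,0)∈J2 [5;1;1]
C(3,1)∈J2 [5;1;2]
L+ [6;1;2]
L+ [7;1;2]
P(4,5)∈J1 [7;2;2]
PS(2,0)∈J2 [7;2;3]
L+ [8;2;3]
L+ [9;2;3]
PS(8,0)∈J2 [9;2;4]
C(1,6)∈J2 [9;2;5]
R(7,1)∈J1 [9;3;5]
mobility = 24 − 6 − 5 = 13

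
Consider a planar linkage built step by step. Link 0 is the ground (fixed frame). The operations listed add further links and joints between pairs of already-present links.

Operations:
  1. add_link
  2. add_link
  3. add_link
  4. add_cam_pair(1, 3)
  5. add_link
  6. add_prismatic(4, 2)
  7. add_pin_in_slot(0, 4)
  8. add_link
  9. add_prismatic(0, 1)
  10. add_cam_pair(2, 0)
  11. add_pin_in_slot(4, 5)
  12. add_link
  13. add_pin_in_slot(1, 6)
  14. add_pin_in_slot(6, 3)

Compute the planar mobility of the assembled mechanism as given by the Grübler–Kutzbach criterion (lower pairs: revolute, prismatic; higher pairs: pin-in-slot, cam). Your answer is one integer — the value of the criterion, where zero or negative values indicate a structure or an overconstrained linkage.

link 0 = ground. State L|J1|J2 = 1|0|0
+link1  2|0|0
+link2  3|0|0
+link3  4|0|0
C(1,3) f=2→J2  4|0|1
+link4  5|0|1
P(4,2) f=1→J1  5|1|1
PS(0,4) f=2→J2  5|1|2
+link5  6|1|2
P(0,1) f=1→J1  6|2|2
C(2,0) f=2→J2  6|2|3
PS(4,5) f=2→J2  6|2|4
+link6  7|2|4
PS(1,6) f=2→J2  7|2|5
PS(6,3) f=2→J2  7|2|6
M = 3(7−1)−2·2−6 = 18−4−6 = 8

M = 8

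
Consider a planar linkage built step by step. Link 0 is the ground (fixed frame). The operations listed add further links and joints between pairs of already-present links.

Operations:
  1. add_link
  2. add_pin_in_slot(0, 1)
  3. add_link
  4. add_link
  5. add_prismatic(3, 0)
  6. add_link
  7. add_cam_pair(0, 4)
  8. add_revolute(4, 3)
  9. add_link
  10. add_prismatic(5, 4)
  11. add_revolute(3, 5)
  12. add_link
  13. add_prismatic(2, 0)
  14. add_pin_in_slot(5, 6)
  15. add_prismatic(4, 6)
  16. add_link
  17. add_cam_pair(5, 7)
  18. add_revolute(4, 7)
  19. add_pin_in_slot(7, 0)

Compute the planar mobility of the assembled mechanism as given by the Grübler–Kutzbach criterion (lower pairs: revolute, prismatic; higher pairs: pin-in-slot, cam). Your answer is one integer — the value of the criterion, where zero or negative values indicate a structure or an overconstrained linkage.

ground; <1,0,0>
#1 <2,0,0>
PS:0↔1 J2 <2,0,1>
#2 <3,0,1>
#3 <4,0,1>
P:3↔0 J1 <4,1,1>
#4 <5,1,1>
C:0↔4 J2 <5,1,2>
R:4↔3 J1 <5,2,2>
#5 <6,2,2>
P:5↔4 J1 <6,3,2>
R:3↔5 J1 <6,4,2>
#6 <7,4,2>
P:2↔0 J1 <7,5,2>
PS:5↔6 J2 <7,5,3>
P:4↔6 J1 <7,6,3>
#7 <8,6,3>
C:5↔7 J2 <8,6,4>
R:4↔7 J1 <8,7,4>
PS:7↔0 J2 <8,7,5>
3×7 − 2×7 − 1×5 = 2

M = 2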